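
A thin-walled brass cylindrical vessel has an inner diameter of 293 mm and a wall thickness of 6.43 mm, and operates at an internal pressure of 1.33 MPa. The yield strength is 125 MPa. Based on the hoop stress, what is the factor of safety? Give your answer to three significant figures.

n = 4.13

σ_h = pD/(2t) = 1.33×293/(2×6.43) = 30.30 MPa.
n = 125/30.30 = 4.125.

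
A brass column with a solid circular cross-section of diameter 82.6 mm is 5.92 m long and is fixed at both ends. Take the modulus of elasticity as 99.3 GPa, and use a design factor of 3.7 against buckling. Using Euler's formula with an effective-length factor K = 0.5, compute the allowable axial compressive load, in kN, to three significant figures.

I = πd⁴/64 = π×82.6⁴/64 = 2.285×10^6 mm⁴.
Effective length L_e = KL = 0.5×5.92 m = 2960 mm.
Euler critical load P_cr = π²EI/L_e² = π²×99300×2.285×10^6/2960² = 255600 N.
P_allow = P_cr/n = 255600/3.7 = 69080 N.

P_allow = 69.1 kN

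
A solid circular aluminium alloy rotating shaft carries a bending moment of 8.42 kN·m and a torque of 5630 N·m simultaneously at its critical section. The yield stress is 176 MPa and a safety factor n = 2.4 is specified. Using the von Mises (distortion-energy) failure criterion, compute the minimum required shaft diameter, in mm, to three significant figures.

d = 111 mm

σ_allow = σ_y/n = 176/2.4 = 73.33 MPa.
For a solid shaft σ_b = 32M/(πd³) and τ = 16T/(πd³), so the von Mises stress is σ' = (16/πd³)·√(4M²+3T²).
√(4M²+3T²) = √(4×(8.420×10^6)² + 3×(5.630×10^6)²) = 1.946×10^7 N·mm.
d³ = 16×1.946×10^7/(π×73.33) = 1.351×10^6 mm³.
d = 110.6 mm.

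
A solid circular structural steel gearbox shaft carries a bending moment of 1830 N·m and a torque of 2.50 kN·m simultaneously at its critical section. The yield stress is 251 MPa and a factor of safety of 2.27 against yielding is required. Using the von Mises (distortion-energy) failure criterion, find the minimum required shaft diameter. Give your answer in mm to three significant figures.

σ_allow = σ_y/n = 251/2.27 = 110.6 MPa.
For a solid shaft σ_b = 32M/(πd³) and τ = 16T/(πd³), so the von Mises stress is σ' = (16/πd³)·√(4M²+3T²).
√(4M²+3T²) = √(4×(1.830×10^6)² + 3×(2.500×10^6)²) = 5.670×10^6 N·mm.
d³ = 16×5.670×10^6/(π×110.6) = 261100 mm³.
d = 63.92 mm.

d = 63.9 mm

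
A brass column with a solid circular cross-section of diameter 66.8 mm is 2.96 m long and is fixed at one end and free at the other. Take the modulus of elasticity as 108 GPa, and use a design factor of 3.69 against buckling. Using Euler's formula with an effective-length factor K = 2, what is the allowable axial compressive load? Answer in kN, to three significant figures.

P_allow = 8.06 kN

I = πd⁴/64 = π×66.8⁴/64 = 977400 mm⁴.
Effective length L_e = KL = 2×2.96 m = 5920 mm.
Euler critical load P_cr = π²EI/L_e² = π²×108000×977400/5920² = 29730 N.
P_allow = P_cr/n = 29730/3.69 = 8056 N.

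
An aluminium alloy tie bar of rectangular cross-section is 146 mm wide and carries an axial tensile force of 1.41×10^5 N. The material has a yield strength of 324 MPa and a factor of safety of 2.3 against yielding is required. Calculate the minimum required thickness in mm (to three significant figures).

t = 6.86 mm

σ_allow = 324/2.3 = 140.9 MPa.
Required area A = F/σ_allow = 141000/140.9 = 1001 mm².
t = A/w = 1001/146 = 6.856 mm.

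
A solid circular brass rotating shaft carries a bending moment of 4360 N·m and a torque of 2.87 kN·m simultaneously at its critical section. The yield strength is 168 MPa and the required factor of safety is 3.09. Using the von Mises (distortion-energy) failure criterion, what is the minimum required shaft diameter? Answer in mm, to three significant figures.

σ_allow = σ_y/n = 168/3.09 = 54.37 MPa.
For a solid shaft σ_b = 32M/(πd³) and τ = 16T/(πd³), so the von Mises stress is σ' = (16/πd³)·√(4M²+3T²).
√(4M²+3T²) = √(4×(4.360×10^6)² + 3×(2.870×10^6)²) = 1.004×10^7 N·mm.
d³ = 16×1.004×10^7/(π×54.37) = 940200 mm³.
d = 97.97 mm.

d = 98.0 mm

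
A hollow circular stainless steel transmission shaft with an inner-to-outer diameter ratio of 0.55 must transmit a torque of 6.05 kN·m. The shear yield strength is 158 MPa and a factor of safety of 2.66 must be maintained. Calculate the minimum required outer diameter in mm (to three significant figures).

d_o = 83.0 mm

τ_allow = 158/2.66 = 59.40 MPa.
For a hollow shaft τ = 16T/[πd_o³(1−k⁴)] with k = 0.55, so 1−k⁴ = 0.9085.
d_o³ = 16T/[π τ_allow (1−k⁴)] = 16×6050000/(π×59.40×0.9085) = 571000 mm³.
d_o = 82.96 mm.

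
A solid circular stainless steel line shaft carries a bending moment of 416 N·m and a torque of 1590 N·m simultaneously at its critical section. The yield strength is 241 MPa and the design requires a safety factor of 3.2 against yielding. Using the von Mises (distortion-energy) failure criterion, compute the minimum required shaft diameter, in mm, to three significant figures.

d = 57.9 mm

σ_allow = σ_y/n = 241/3.2 = 75.31 MPa.
For a solid shaft σ_b = 32M/(πd³) and τ = 16T/(πd³), so the von Mises stress is σ' = (16/πd³)·√(4M²+3T²).
√(4M²+3T²) = √(4×(416000)² + 3×(1.590×10^6)²) = 2.877×10^6 N·mm.
d³ = 16×2.877×10^6/(π×75.31) = 194500 mm³.
d = 57.94 mm.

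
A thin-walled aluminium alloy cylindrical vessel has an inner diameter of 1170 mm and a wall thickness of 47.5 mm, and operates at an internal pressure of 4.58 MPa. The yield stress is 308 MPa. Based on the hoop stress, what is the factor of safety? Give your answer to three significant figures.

n = 5.46

σ_h = pD/(2t) = 4.58×1170/(2×47.5) = 56.41 MPa.
n = 308/56.41 = 5.460.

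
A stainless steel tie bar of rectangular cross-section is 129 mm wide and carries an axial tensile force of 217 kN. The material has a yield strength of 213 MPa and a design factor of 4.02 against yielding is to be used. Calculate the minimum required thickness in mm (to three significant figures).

σ_allow = 213/4.02 = 52.99 MPa.
Required area A = F/σ_allow = 217000/52.99 = 4095 mm².
t = A/w = 4095/129 = 31.75 mm.

t = 31.7 mm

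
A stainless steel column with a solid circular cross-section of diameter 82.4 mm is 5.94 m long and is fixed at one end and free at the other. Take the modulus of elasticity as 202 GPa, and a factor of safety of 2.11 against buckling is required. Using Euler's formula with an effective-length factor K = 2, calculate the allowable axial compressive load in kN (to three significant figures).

I = πd⁴/64 = π×82.4⁴/64 = 2.263×10^6 mm⁴.
Effective length L_e = KL = 2×5.94 m = 11880 mm.
Euler critical load P_cr = π²EI/L_e² = π²×202000×2.263×10^6/11880² = 31970 N.
P_allow = P_cr/n = 31970/2.11 = 15150 N.

P_allow = 15.2 kN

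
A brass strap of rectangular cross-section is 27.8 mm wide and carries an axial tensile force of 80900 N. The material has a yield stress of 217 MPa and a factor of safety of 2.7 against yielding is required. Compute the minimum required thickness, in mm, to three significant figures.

σ_allow = 217/2.7 = 80.37 MPa.
Required area A = F/σ_allow = 80900/80.37 = 1007 mm².
t = A/w = 1007/27.8 = 36.21 mm.

t = 36.2 mm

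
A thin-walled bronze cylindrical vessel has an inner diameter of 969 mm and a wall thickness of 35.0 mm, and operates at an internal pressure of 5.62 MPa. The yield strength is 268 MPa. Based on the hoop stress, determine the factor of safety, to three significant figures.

σ_h = pD/(2t) = 5.62×969/(2×35.0) = 77.80 MPa.
n = 268/77.80 = 3.445.

n = 3.44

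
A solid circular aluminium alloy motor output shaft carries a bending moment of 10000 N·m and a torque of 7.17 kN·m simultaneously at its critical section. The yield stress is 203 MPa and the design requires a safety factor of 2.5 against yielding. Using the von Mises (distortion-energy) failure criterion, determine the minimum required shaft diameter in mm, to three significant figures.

σ_allow = σ_y/n = 203/2.5 = 81.20 MPa.
For a solid shaft σ_b = 32M/(πd³) and τ = 16T/(πd³), so the von Mises stress is σ' = (16/πd³)·√(4M²+3T²).
√(4M²+3T²) = √(4×(1.000×10^7)² + 3×(7.170×10^6)²) = 2.354×10^7 N·mm.
d³ = 16×2.354×10^7/(π×81.20) = 1.477×10^6 mm³.
d = 113.9 mm.

d = 114 mm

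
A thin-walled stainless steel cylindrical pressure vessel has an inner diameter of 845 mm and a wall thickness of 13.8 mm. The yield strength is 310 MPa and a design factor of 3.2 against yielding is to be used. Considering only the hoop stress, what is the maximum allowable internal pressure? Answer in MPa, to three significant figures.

σ_allow = 310/3.2 = 96.88 MPa.
σ_h = pD/(2t) → p_allow = 2σ_allow t/D = 2×96.88×13.8/845 = 3.164 MPa.

p_allow = 3.16 MPa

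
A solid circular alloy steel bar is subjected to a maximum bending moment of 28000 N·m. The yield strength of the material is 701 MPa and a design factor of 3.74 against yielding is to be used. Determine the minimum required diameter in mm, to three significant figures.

σ_allow = 701/3.74 = 187.4 MPa.
For a solid circular section σ = 32M/(πd³), so d³ = 32M/(π σ_allow) = 32×2.8000×10^7/(π×187.4) = 1.522×10^6 mm³.
d = 115.0 mm.

d = 115 mm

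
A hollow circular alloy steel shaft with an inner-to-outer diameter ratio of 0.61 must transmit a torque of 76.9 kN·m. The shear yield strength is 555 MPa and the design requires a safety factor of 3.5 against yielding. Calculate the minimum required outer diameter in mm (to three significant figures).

d_o = 142 mm

τ_allow = 555/3.5 = 158.6 MPa.
For a hollow shaft τ = 16T/[πd_o³(1−k⁴)] with k = 0.61, so 1−k⁴ = 0.8615.
d_o³ = 16T/[π τ_allow (1−k⁴)] = 16×7.6900×10^7/(π×158.6×0.8615) = 2.867×10^6 mm³.
d_o = 142.1 mm.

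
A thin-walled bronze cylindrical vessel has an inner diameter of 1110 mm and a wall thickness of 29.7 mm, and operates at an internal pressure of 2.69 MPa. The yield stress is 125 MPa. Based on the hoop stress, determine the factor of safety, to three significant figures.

n = 2.49

σ_h = pD/(2t) = 2.69×1110/(2×29.7) = 50.27 MPa.
n = 125/50.27 = 2.487.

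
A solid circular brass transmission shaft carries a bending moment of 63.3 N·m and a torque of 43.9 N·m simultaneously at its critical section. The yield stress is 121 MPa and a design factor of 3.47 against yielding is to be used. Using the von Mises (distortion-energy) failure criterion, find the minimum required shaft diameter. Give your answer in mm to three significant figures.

d = 27.8 mm

σ_allow = σ_y/n = 121/3.47 = 34.87 MPa.
For a solid shaft σ_b = 32M/(πd³) and τ = 16T/(πd³), so the von Mises stress is σ' = (16/πd³)·√(4M²+3T²).
√(4M²+3T²) = √(4×(63300)² + 3×(43900)²) = 147700 N·mm.
d³ = 16×147700/(π×34.87) = 21570 mm³.
d = 27.84 mm.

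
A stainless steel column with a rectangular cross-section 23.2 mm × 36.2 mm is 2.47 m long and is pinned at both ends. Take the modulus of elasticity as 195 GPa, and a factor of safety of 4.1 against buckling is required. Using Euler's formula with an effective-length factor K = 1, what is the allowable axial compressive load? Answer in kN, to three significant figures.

P_allow = 2.90 kN

Buckling occurs about the weak axis: I_min = h·b³/12 = 36.2×23.2³/12 = 37670 mm⁴ (b = 23.2 mm is the smaller dimension).
Effective length L_e = KL = 1×2.47 m = 2470 mm.
Euler critical load P_cr = π²EI/L_e² = π²×195000×37670/2470² = 11880 N.
P_allow = P_cr/n = 11880/4.1 = 2898 N.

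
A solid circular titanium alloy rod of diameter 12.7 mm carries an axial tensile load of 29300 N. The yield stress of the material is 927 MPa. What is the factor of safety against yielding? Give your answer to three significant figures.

A = πd²/4 = 126.7 mm².
σ = F/A = 29300/126.7 = 231.3 MPa.
n = 927/231.3 = 4.008.

n = 4.01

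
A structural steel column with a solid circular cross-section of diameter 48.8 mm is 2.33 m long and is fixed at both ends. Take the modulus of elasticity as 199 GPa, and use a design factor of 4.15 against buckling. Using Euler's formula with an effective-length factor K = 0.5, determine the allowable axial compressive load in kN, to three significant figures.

I = πd⁴/64 = π×48.8⁴/64 = 278400 mm⁴.
Effective length L_e = KL = 0.5×2.33 m = 1165 mm.
Euler critical load P_cr = π²EI/L_e² = π²×199000×278400/1165² = 402900 N.
P_allow = P_cr/n = 402900/4.15 = 97070 N.

P_allow = 97.1 kN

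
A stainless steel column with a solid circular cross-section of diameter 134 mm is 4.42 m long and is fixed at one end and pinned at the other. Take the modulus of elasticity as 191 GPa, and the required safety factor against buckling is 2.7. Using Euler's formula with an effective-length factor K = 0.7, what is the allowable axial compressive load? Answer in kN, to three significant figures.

P_allow = 1150 kN

I = πd⁴/64 = π×134⁴/64 = 1.583×10^7 mm⁴.
Effective length L_e = KL = 0.7×4.42 m = 3094 mm.
Euler critical load P_cr = π²EI/L_e² = π²×191000×1.583×10^7/3094² = 3.117×10^6 N.
P_allow = P_cr/n = 3.117×10^6/2.7 = 1.154×10^6 N.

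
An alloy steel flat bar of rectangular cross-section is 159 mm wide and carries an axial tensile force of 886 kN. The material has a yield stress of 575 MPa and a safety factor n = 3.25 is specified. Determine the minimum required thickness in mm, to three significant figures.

t = 31.5 mm

σ_allow = 575/3.25 = 176.9 MPa.
Required area A = F/σ_allow = 886000/176.9 = 5008 mm².
t = A/w = 5008/159 = 31.50 mm.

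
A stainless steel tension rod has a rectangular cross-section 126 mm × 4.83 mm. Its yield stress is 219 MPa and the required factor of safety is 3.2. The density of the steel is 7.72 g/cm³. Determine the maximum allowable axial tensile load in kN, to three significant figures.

σ_allow = 219/3.2 = 68.44 MPa.
A = 126×4.83 = 608.6 mm².
F_allow = σ_allow × A = 68.44×608.6 = 41650 N.

F_allow = 41.6 kN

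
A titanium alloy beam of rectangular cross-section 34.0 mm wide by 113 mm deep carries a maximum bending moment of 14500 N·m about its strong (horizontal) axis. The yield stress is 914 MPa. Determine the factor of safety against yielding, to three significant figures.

n = 4.56

Section modulus S = bh²/6 = 34.0×113²/6 = 72360 mm³.
σ = M/S = 1.4500×10^7/72360 = 200.4 MPa.
n = 914/200.4 = 4.561.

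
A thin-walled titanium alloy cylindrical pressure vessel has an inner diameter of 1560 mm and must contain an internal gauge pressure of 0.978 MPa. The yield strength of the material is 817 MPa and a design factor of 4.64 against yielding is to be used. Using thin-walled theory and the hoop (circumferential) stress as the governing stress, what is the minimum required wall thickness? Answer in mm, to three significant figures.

t = 4.33 mm

σ_allow = 817/4.64 = 176.1 MPa.
Hoop stress σ_h = pD/(2t), so t = pD/(2σ_allow) = 0.978×1560/(2×176.1) = 4.332 mm.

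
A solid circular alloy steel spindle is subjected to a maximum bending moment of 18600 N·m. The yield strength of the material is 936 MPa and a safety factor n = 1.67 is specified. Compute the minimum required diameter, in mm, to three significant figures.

σ_allow = 936/1.67 = 560.5 MPa.
For a solid circular section σ = 32M/(πd³), so d³ = 32M/(π σ_allow) = 32×1.8600×10^7/(π×560.5) = 338000 mm³.
d = 69.66 mm.

d = 69.7 mm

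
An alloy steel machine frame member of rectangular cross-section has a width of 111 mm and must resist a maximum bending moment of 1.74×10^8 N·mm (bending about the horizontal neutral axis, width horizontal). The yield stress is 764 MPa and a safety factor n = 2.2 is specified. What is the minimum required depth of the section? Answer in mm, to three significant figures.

h = 165 mm

σ_allow = 764/2.2 = 347.3 MPa.
For a rectangular section σ = 6M/(bh²), so h² = 6M/(b σ_allow) = 6×1.7400×10^8/(111×347.3) = 27080 mm².
h = 164.6 mm.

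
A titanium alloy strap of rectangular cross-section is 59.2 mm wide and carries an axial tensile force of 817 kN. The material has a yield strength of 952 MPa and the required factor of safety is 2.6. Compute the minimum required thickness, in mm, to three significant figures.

σ_allow = 952/2.6 = 366.2 MPa.
Required area A = F/σ_allow = 817000/366.2 = 2231 mm².
t = A/w = 2231/59.2 = 37.69 mm.

t = 37.7 mm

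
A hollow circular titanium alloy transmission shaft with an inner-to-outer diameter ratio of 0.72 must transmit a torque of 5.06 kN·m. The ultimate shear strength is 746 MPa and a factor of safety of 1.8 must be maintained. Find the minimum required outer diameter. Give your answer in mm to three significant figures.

τ_allow = 746/1.8 = 414.4 MPa.
For a hollow shaft τ = 16T/[πd_o³(1−k⁴)] with k = 0.72, so 1−k⁴ = 0.7313.
d_o³ = 16T/[π τ_allow (1−k⁴)] = 16×5060000/(π×414.4×0.7313) = 85030 mm³.
d_o = 43.97 mm.

d_o = 44.0 mm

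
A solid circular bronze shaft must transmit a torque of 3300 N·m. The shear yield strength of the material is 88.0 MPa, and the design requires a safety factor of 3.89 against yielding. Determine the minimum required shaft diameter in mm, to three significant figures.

d = 90.6 mm

Allowable shear stress τ_allow = 88.0/3.89 = 22.62 MPa.
For a solid shaft τ = 16T/(πd³), so d³ = 16T/(π τ_allow) = 16×3300000/(π×22.62) = 742900 mm³.
d = (742900)^(1/3) = 90.57 mm.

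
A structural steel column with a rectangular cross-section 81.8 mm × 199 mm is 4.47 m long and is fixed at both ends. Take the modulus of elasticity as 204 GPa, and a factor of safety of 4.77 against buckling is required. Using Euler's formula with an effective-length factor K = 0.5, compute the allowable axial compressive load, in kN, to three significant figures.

Buckling occurs about the weak axis: I_min = h·b³/12 = 199×81.8³/12 = 9.077×10^6 mm⁴ (b = 81.8 mm is the smaller dimension).
Effective length L_e = KL = 0.5×4.47 m = 2235 mm.
Euler critical load P_cr = π²EI/L_e² = π²×204000×9.077×10^6/2235² = 3.659×10^6 N.
P_allow = P_cr/n = 3.659×10^6/4.77 = 767000 N.

P_allow = 767 kN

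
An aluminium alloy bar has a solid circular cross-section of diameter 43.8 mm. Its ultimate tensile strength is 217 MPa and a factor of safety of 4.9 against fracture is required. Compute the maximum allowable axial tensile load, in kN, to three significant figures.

σ_allow = 217/4.9 = 44.29 MPa.
A = πd²/4 = π×43.8²/4 = 1507 mm².
F_allow = σ_allow × A = 44.29×1507 = 66730 N.

F_allow = 66.7 kN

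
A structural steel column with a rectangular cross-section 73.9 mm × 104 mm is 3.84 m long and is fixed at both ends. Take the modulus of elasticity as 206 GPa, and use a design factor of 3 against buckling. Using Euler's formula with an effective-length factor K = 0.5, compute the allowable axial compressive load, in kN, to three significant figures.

Buckling occurs about the weak axis: I_min = h·b³/12 = 104×73.9³/12 = 3.498×10^6 mm⁴ (b = 73.9 mm is the smaller dimension).
Effective length L_e = KL = 0.5×3.84 m = 1920 mm.
Euler critical load P_cr = π²EI/L_e² = π²×206000×3.498×10^6/1920² = 1.929×10^6 N.
P_allow = P_cr/n = 1.929×10^6/3 = 643000 N.

P_allow = 643 kN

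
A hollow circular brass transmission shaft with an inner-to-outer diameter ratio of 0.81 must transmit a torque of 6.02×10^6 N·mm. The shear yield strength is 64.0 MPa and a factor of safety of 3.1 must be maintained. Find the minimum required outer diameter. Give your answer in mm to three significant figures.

d_o = 138 mm

τ_allow = 64.0/3.1 = 20.65 MPa.
For a hollow shaft τ = 16T/[πd_o³(1−k⁴)] with k = 0.81, so 1−k⁴ = 0.5695.
d_o³ = 16T/[π τ_allow (1−k⁴)] = 16×6020000/(π×20.65×0.5695) = 2.608×10^6 mm³.
d_o = 137.6 mm.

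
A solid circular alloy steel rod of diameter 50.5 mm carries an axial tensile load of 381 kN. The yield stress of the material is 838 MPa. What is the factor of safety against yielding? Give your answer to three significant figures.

n = 4.41

A = πd²/4 = 2003 mm².
σ = F/A = 381000/2003 = 190.2 MPa.
n = 838/190.2 = 4.405.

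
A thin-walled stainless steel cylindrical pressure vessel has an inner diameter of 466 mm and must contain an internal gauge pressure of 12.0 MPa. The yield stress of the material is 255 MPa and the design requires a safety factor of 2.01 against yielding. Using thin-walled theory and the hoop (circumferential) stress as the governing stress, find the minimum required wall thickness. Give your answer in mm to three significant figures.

t = 22.0 mm

σ_allow = 255/2.01 = 126.9 MPa.
Hoop stress σ_h = pD/(2t), so t = pD/(2σ_allow) = 12.0×466/(2×126.9) = 22.04 mm.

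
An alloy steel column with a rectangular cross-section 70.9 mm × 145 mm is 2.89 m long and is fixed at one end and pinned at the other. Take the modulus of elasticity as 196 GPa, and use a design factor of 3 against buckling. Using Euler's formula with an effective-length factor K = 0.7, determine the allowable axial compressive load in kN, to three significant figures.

Buckling occurs about the weak axis: I_min = h·b³/12 = 145×70.9³/12 = 4.307×10^6 mm⁴ (b = 70.9 mm is the smaller dimension).
Effective length L_e = KL = 0.7×2.89 m = 2023 mm.
Euler critical load P_cr = π²EI/L_e² = π²×196000×4.307×10^6/2023² = 2.036×10^6 N.
P_allow = P_cr/n = 2.036×10^6/3 = 678500 N.

P_allow = 679 kN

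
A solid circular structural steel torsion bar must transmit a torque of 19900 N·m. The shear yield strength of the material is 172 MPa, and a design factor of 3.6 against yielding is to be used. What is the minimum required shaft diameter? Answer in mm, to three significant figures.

d = 128 mm

Allowable shear stress τ_allow = 172/3.6 = 47.78 MPa.
For a solid shaft τ = 16T/(πd³), so d³ = 16T/(π τ_allow) = 16×1.9900×10^7/(π×47.78) = 2.121×10^6 mm³.
d = (2.121×10^6)^(1/3) = 128.5 mm.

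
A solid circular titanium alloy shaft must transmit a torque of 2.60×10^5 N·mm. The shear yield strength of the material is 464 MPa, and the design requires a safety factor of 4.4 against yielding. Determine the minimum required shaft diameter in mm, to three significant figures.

Allowable shear stress τ_allow = 464/4.4 = 105.5 MPa.
For a solid shaft τ = 16T/(πd³), so d³ = 16T/(π τ_allow) = 16×260000/(π×105.5) = 12560 mm³.
d = (12560)^(1/3) = 23.24 mm.

d = 23.2 mm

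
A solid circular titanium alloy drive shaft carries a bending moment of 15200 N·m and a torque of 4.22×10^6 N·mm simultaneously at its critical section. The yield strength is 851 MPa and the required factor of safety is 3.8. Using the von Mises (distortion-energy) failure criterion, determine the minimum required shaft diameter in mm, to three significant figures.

d = 89.3 mm

σ_allow = σ_y/n = 851/3.8 = 223.9 MPa.
For a solid shaft σ_b = 32M/(πd³) and τ = 16T/(πd³), so the von Mises stress is σ' = (16/πd³)·√(4M²+3T²).
√(4M²+3T²) = √(4×(1.520×10^7)² + 3×(4.220×10^6)²) = 3.127×10^7 N·mm.
d³ = 16×3.127×10^7/(π×223.9) = 711100 mm³.
d = 89.26 mm.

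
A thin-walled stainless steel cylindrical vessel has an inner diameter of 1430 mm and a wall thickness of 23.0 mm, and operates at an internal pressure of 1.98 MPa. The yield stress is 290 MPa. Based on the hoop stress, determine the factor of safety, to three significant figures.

n = 4.71

σ_h = pD/(2t) = 1.98×1430/(2×23.0) = 61.55 MPa.
n = 290/61.55 = 4.711.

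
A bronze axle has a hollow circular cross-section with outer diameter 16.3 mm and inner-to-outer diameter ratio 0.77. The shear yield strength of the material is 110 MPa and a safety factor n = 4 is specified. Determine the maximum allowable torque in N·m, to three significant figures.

T_allow = 15.2 N·m

τ_allow = 110/4 = 27.50 MPa.
For a hollow shaft T_allow = τ_allow·πd_o³(1−k⁴)/16 with 1−k⁴ = 0.6485, so πd_o³(1−k⁴)/16 = 551.4 mm³.
T_allow = 27.50×551.4 = 15160 N·mm = 15.16 N·m.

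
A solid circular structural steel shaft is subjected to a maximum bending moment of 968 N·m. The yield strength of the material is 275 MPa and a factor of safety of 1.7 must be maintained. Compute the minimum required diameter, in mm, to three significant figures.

σ_allow = 275/1.7 = 161.8 MPa.
For a solid circular section σ = 32M/(πd³), so d³ = 32M/(π σ_allow) = 32×968000/(π×161.8) = 60950 mm³.
d = 39.35 mm.

d = 39.4 mm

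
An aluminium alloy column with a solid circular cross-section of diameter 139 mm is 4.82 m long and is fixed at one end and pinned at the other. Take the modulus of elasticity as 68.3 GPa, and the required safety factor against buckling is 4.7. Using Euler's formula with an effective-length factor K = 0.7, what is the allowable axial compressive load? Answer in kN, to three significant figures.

I = πd⁴/64 = π×139⁴/64 = 1.832×10^7 mm⁴.
Effective length L_e = KL = 0.7×4.82 m = 3374 mm.
Euler critical load P_cr = π²EI/L_e² = π²×68300×1.832×10^7/3374² = 1.085×10^6 N.
P_allow = P_cr/n = 1.085×10^6/4.7 = 230900 N.

P_allow = 231 kN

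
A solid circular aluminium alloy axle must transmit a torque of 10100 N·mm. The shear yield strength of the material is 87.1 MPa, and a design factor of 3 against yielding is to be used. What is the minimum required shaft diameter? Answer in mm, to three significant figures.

Allowable shear stress τ_allow = 87.1/3 = 29.03 MPa.
For a solid shaft τ = 16T/(πd³), so d³ = 16T/(π τ_allow) = 16×10100/(π×29.03) = 1772 mm³.
d = (1772)^(1/3) = 12.10 mm.

d = 12.1 mm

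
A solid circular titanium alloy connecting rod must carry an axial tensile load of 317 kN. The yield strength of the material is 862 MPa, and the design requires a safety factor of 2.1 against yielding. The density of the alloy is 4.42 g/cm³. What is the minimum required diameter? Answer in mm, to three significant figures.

d = 31.4 mm

Allowable stress σ_allow = 862/2.1 = 410.5 MPa.
Required area A = F/σ_allow = 317000/410.5 = 772.3 mm².
A = πd²/4 → d = √(4A/π) = 31.36 mm.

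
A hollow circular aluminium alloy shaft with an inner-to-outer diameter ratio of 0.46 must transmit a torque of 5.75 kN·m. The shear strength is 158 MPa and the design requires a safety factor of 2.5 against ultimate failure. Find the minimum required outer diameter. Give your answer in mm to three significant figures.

τ_allow = 158/2.5 = 63.20 MPa.
For a hollow shaft τ = 16T/[πd_o³(1−k⁴)] with k = 0.46, so 1−k⁴ = 0.9552.
d_o³ = 16T/[π τ_allow (1−k⁴)] = 16×5750000/(π×63.20×0.9552) = 485100 mm³.
d_o = 78.57 mm.

d_o = 78.6 mm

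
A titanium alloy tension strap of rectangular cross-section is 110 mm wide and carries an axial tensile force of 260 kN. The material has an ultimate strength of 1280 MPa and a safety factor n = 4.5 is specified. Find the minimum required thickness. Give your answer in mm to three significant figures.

t = 8.31 mm

σ_allow = 1280/4.5 = 284.4 MPa.
Required area A = F/σ_allow = 260000/284.4 = 914.1 mm².
t = A/w = 914.1/110 = 8.310 mm.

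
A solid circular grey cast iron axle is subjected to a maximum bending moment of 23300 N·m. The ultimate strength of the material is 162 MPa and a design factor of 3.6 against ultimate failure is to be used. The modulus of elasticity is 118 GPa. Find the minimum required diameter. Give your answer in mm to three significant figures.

σ_allow = 162/3.6 = 45.00 MPa.
For a solid circular section σ = 32M/(πd³), so d³ = 32M/(π σ_allow) = 32×2.3300×10^7/(π×45.00) = 5.274×10^6 mm³.
d = 174.1 mm.

d = 174 mm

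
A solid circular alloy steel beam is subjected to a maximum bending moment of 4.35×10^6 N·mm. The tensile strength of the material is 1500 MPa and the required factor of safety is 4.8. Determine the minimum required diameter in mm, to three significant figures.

σ_allow = 1500/4.8 = 312.5 MPa.
For a solid circular section σ = 32M/(πd³), so d³ = 32M/(π σ_allow) = 32×4350000/(π×312.5) = 141800 mm³.
d = 52.15 mm.

d = 52.1 mm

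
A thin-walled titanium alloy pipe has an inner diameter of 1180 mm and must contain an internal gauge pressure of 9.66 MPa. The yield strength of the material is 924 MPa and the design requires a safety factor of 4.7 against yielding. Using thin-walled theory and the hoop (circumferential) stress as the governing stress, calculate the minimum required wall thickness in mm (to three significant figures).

t = 29.0 mm

σ_allow = 924/4.7 = 196.6 MPa.
Hoop stress σ_h = pD/(2t), so t = pD/(2σ_allow) = 9.66×1180/(2×196.6) = 28.99 mm.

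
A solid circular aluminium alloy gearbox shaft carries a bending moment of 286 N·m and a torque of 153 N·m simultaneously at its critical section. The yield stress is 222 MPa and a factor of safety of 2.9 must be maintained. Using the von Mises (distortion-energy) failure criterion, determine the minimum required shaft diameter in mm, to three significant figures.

d = 34.7 mm

σ_allow = σ_y/n = 222/2.9 = 76.55 MPa.
For a solid shaft σ_b = 32M/(πd³) and τ = 16T/(πd³), so the von Mises stress is σ' = (16/πd³)·√(4M²+3T²).
√(4M²+3T²) = √(4×(286000)² + 3×(153000)²) = 630400 N·mm.
d³ = 16×630400/(π×76.55) = 41940 mm³.
d = 34.74 mm.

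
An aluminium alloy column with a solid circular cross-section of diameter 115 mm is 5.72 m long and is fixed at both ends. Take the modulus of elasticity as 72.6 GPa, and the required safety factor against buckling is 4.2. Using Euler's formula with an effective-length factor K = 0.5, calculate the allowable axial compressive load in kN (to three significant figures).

P_allow = 179 kN

I = πd⁴/64 = π×115⁴/64 = 8.585×10^6 mm⁴.
Effective length L_e = KL = 0.5×5.72 m = 2860 mm.
Euler critical load P_cr = π²EI/L_e² = π²×72600×8.585×10^6/2860² = 752100 N.
P_allow = P_cr/n = 752100/4.2 = 179100 N.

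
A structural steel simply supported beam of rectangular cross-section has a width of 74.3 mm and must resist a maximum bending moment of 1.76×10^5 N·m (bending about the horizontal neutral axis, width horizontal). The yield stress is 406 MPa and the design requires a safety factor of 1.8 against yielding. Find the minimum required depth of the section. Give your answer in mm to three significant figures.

σ_allow = 406/1.8 = 225.6 MPa.
For a rectangular section σ = 6M/(bh²), so h² = 6M/(b σ_allow) = 6×1.7600×10^8/(74.3×225.6) = 63010 mm².
h = 251.0 mm.

h = 251 mm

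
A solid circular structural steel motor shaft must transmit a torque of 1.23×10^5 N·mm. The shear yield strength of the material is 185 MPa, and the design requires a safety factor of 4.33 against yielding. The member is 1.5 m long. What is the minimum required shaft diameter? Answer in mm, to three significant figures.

d = 24.5 mm

Allowable shear stress τ_allow = 185/4.33 = 42.73 MPa.
For a solid shaft τ = 16T/(πd³), so d³ = 16T/(π τ_allow) = 16×123000/(π×42.73) = 14660 mm³.
d = (14660)^(1/3) = 24.48 mm.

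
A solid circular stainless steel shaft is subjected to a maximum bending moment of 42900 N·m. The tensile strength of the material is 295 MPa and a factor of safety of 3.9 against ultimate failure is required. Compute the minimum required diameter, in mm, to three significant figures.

d = 179 mm

σ_allow = 295/3.9 = 75.64 MPa.
For a solid circular section σ = 32M/(πd³), so d³ = 32M/(π σ_allow) = 32×4.2900×10^7/(π×75.64) = 5.777×10^6 mm³.
d = 179.4 mm.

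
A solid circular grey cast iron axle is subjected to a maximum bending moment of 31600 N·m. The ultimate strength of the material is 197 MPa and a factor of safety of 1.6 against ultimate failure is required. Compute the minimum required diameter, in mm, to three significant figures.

σ_allow = 197/1.6 = 123.1 MPa.
For a solid circular section σ = 32M/(πd³), so d³ = 32M/(π σ_allow) = 32×3.1600×10^7/(π×123.1) = 2.614×10^6 mm³.
d = 137.8 mm.

d = 138 mm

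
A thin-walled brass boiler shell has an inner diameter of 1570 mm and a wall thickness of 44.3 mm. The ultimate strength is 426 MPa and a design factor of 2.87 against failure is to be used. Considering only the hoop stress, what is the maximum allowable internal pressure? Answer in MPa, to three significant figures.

p_allow = 8.38 MPa

σ_allow = 426/2.87 = 148.4 MPa.
σ_h = pD/(2t) → p_allow = 2σ_allow t/D = 2×148.4×44.3/1570 = 8.376 MPa.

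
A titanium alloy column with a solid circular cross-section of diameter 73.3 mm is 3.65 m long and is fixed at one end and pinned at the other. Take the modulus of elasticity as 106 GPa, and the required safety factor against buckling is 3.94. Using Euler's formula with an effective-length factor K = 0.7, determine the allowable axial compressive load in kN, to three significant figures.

P_allow = 57.6 kN

I = πd⁴/64 = π×73.3⁴/64 = 1.417×10^6 mm⁴.
Effective length L_e = KL = 0.7×3.65 m = 2555 mm.
Euler critical load P_cr = π²EI/L_e² = π²×106000×1.417×10^6/2555² = 227100 N.
P_allow = P_cr/n = 227100/3.94 = 57640 N.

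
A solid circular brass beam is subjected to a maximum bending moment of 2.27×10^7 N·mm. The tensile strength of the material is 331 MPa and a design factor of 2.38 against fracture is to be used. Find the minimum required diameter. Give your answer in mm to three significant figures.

σ_allow = 331/2.38 = 139.1 MPa.
For a solid circular section σ = 32M/(πd³), so d³ = 32M/(π σ_allow) = 32×2.2700×10^7/(π×139.1) = 1.663×10^6 mm³.
d = 118.5 mm.

d = 118 mm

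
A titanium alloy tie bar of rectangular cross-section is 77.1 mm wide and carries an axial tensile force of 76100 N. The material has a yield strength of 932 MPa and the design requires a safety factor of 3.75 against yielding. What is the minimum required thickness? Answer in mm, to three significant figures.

σ_allow = 932/3.75 = 248.5 MPa.
Required area A = F/σ_allow = 76100/248.5 = 306.2 mm².
t = A/w = 306.2/77.1 = 3.971 mm.

t = 3.97 mm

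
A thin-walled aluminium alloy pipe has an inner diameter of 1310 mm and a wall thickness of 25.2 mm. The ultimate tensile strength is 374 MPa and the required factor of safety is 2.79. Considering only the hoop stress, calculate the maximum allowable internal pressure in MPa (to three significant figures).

p_allow = 5.16 MPa

σ_allow = 374/2.79 = 134.1 MPa.
σ_h = pD/(2t) → p_allow = 2σ_allow t/D = 2×134.1×25.2/1310 = 5.157 MPa.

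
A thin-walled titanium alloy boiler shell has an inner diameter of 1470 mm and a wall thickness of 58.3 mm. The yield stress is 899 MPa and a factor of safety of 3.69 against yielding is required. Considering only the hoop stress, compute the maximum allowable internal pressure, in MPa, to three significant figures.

σ_allow = 899/3.69 = 243.6 MPa.
σ_h = pD/(2t) → p_allow = 2σ_allow t/D = 2×243.6×58.3/1470 = 19.32 MPa.

p_allow = 19.3 MPa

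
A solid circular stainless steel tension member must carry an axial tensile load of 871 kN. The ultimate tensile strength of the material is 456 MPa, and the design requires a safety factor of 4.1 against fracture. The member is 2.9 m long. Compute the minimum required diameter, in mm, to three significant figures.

d = 99.9 mm

Allowable stress σ_allow = 456/4.1 = 111.2 MPa.
Required area A = F/σ_allow = 871000/111.2 = 7831 mm².
A = πd²/4 → d = √(4A/π) = 99.86 mm.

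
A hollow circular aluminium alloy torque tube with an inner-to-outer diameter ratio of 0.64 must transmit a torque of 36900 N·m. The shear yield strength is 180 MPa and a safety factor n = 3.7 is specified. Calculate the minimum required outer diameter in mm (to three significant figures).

d_o = 167 mm

τ_allow = 180/3.7 = 48.65 MPa.
For a hollow shaft τ = 16T/[πd_o³(1−k⁴)] with k = 0.64, so 1−k⁴ = 0.8322.
d_o³ = 16T/[π τ_allow (1−k⁴)] = 16×3.6900×10^7/(π×48.65×0.8322) = 4.642×10^6 mm³.
d_o = 166.8 mm.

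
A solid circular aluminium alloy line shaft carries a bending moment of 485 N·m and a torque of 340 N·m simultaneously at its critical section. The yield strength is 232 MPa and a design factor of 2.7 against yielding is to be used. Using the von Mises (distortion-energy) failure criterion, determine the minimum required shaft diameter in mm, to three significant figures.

σ_allow = σ_y/n = 232/2.7 = 85.93 MPa.
For a solid shaft σ_b = 32M/(πd³) and τ = 16T/(πd³), so the von Mises stress is σ' = (16/πd³)·√(4M²+3T²).
√(4M²+3T²) = √(4×(485000)² + 3×(340000)²) = 1.135×10^6 N·mm.
d³ = 16×1.135×10^6/(π×85.93) = 67260 mm³.
d = 40.67 mm.

d = 40.7 mm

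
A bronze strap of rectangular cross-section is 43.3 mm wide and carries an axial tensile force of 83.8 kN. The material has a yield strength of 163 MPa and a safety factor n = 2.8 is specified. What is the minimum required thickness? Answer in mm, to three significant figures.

σ_allow = 163/2.8 = 58.21 MPa.
Required area A = F/σ_allow = 83800/58.21 = 1440 mm².
t = A/w = 1440/43.3 = 33.25 mm.

t = 33.2 mm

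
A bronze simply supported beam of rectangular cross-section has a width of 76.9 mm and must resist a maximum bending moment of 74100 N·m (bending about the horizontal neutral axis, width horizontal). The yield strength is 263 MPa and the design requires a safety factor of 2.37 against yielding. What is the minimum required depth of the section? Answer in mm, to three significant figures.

h = 228 mm

σ_allow = 263/2.37 = 111.0 MPa.
For a rectangular section σ = 6M/(bh²), so h² = 6M/(b σ_allow) = 6×7.4100×10^7/(76.9×111.0) = 52100 mm².
h = 228.3 mm.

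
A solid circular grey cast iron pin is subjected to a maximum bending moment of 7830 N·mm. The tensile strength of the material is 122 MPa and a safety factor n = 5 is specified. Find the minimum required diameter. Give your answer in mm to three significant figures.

d = 14.8 mm

σ_allow = 122/5 = 24.40 MPa.
For a solid circular section σ = 32M/(πd³), so d³ = 32M/(π σ_allow) = 32×7830.0/(π×24.40) = 3269 mm³.
d = 14.84 mm.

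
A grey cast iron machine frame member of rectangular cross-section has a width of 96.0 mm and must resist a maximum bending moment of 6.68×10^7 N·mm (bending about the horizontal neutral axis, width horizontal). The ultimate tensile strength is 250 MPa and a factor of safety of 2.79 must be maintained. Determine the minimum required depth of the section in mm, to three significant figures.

σ_allow = 250/2.79 = 89.61 MPa.
For a rectangular section σ = 6M/(bh²), so h² = 6M/(b σ_allow) = 6×6.6800×10^7/(96.0×89.61) = 46590 mm².
h = 215.9 mm.

h = 216 mm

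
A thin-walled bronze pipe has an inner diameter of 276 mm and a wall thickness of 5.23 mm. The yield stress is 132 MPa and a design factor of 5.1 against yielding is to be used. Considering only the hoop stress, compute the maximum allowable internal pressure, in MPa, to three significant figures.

p_allow = 0.981 MPa

σ_allow = 132/5.1 = 25.88 MPa.
σ_h = pD/(2t) → p_allow = 2σ_allow t/D = 2×25.88×5.23/276 = 0.9809 MPa.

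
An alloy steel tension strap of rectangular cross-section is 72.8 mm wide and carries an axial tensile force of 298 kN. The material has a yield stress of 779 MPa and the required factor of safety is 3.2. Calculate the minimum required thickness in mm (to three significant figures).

t = 16.8 mm

σ_allow = 779/3.2 = 243.4 MPa.
Required area A = F/σ_allow = 298000/243.4 = 1224 mm².
t = A/w = 1224/72.8 = 16.82 mm.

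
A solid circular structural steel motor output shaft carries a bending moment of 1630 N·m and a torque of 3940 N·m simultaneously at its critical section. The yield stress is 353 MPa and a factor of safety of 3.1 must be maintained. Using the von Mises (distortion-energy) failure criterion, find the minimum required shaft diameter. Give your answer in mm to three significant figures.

σ_allow = σ_y/n = 353/3.1 = 113.9 MPa.
For a solid shaft σ_b = 32M/(πd³) and τ = 16T/(πd³), so the von Mises stress is σ' = (16/πd³)·√(4M²+3T²).
√(4M²+3T²) = √(4×(1.630×10^6)² + 3×(3.940×10^6)²) = 7.563×10^6 N·mm.
d³ = 16×7.563×10^6/(π×113.9) = 338300 mm³.
d = 69.68 mm.

d = 69.7 mm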